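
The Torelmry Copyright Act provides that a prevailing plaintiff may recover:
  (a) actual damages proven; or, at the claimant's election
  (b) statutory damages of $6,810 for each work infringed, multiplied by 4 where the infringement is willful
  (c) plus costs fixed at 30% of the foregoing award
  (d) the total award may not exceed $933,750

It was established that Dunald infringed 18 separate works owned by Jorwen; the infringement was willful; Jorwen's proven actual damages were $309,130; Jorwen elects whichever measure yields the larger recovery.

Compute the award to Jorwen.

Award: $637,416

Statutory damages: 18 × $6,810 = $122,580
Multiplied by 4: 4 × $122,580 = $490,320
Greater of actual damages ($309,130) or enhanced statutory damages ($490,320): $490,320
Costs: 30% of $490,320 = $147,096
Award plus costs: $490,320 + $147,096 = $637,416
Cap at $933,750: $637,416 is within the cap, no reduction.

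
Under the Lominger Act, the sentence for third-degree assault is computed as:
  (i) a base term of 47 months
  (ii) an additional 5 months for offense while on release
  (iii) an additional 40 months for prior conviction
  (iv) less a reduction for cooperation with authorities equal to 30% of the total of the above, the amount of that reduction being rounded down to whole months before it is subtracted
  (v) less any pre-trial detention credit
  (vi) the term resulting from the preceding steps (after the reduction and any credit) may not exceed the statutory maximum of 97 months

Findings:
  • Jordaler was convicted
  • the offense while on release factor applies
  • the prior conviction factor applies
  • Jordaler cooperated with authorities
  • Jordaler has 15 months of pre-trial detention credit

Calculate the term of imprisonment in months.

50 months

Offense while on release enhancement: +5 months
Prior conviction enhancement: +40 months
Adjusted term: 47 months + 5 months + 40 months = 92 months
Cooperation with authorities reduction: 30% of 92 months = 27 months (rounded down)
After reduction: 92 − 27 = 65 months
Less pre-trial detention credit: 65 months − 15 months = 50 months
Cap at 97 months: 50 months is within the cap, no reduction.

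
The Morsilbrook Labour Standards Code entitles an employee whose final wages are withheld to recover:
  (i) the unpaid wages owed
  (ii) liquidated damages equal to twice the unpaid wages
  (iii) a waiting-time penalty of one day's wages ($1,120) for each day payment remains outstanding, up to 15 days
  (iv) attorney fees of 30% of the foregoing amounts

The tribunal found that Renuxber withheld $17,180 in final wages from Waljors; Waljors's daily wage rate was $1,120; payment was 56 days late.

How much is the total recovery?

Total award: $88,842

Doubled: 2 × $17,180 = $34,360
Penalty days: min(56, 15) = 15
Waiting-time penalty: 15 × $1,120 = $16,800
Subtotal: $17,180 + $34,360 + $16,800 = $68,340
Attorney fees: 30% of $68,340 = $20,502
Total award: $68,340 + $20,502 = $88,842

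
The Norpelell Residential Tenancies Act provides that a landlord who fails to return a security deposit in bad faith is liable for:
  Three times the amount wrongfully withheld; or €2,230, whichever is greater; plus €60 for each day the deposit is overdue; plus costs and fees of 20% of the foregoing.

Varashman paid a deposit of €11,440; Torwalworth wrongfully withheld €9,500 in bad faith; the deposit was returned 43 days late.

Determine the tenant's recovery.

€37,296

Trebled: 3 × €9,500 = €28,500
Minimum €2,230: €28,500 meets the minimum, no increase.
Late-return penalty: 43 × €60 = €2,580
Damages plus late penalty: €28,500 + €2,580 = €31,080
Costs and fees: 20% of €31,080 = €6,216
Total recovery: €31,080 + €6,216 = €37,296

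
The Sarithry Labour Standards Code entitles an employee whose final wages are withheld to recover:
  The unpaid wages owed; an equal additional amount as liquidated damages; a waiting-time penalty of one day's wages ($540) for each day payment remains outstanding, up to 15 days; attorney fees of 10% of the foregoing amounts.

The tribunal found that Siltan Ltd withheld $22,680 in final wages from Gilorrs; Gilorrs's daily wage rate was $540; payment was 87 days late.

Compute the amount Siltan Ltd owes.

Liquidated damages (equal amount): $22,680
Penalty days: min(87, 15) = 15
Waiting-time penalty: 15 × $540 = $8,100
Subtotal: $22,680 + $22,680 + $8,100 = $53,460
Attorney fees: 10% of $53,460 = $5,346
Total award: $53,460 + $5,346 = $58,806

$58,806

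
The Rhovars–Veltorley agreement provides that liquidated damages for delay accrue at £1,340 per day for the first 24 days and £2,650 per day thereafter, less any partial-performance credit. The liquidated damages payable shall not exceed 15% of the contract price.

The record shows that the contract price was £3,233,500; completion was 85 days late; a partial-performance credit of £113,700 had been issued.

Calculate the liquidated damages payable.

First 24 days: 24 × £1,340 = £32,160
Remaining days: (85 − 24) × £2,650 = £161,650
Accrued per-day damages: £32,160 + £161,650 = £193,810
Less partial-performance credit: £193,810 − £113,700 = £80,110
Cap: 15% of £3,233,500 = £485,025
Cap at £485,025: £80,110 is within the cap, no reduction.

£80,110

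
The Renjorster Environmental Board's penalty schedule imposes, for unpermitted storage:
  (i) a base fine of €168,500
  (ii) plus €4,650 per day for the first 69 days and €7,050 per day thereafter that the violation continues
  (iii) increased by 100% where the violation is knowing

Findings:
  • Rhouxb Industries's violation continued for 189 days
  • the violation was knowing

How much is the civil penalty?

First 69 days: 69 × €4,650 = €320,850
Remaining days: (189 − 69) × €7,050 = €846,000
Per-day component: €320,850 + €846,000 = €1,166,850
Base plus per-day: €168,500 + €1,166,850 = €1,335,350
Enhancement: 100% of €1,335,350 = €1,335,350
Enhanced fine: €1,335,350 + €1,335,350 = €2,670,700

€2,670,700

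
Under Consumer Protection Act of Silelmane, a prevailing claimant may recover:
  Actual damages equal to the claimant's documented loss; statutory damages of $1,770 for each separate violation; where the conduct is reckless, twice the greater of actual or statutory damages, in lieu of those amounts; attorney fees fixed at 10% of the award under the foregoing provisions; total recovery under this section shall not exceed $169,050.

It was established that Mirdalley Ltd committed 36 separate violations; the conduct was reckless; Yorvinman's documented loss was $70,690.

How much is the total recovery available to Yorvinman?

$155,518

Statutory damages: 36 × $1,770 = $63,720
Greater of actual damages ($70,690) or statutory damages ($63,720): $70,690
Doubled: 2 × $70,690 = $141,380
Attorney fees: 10% of $141,380 = $14,138
Total before cap: $141,380 + $14,138 = $155,518
Cap at $169,050: $155,518 is within the cap, no reduction.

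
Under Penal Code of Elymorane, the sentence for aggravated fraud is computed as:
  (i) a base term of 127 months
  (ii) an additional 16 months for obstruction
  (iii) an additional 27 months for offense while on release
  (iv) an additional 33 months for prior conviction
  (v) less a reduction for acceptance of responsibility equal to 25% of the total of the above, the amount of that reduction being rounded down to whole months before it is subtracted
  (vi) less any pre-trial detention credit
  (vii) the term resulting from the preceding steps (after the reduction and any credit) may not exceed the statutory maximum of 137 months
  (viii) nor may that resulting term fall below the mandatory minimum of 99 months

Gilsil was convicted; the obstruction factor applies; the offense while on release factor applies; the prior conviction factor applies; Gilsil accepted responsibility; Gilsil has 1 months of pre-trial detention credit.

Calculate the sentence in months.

137 months

Obstruction enhancement: +16 months
Offense while on release enhancement: +27 months
Prior conviction enhancement: +33 months
Adjusted term: 127 months + 16 months + 27 months + 33 months = 203 months
Acceptance of responsibility reduction: 25% of 203 months = 50 months (rounded down)
After reduction: 203 − 50 = 153 months
Less pre-trial detention credit: 153 months − 1 months = 152 months
Cap at 137 months: 152 months exceeds the cap → 137 months
Minimum 99 months: 137 months meets the minimum, no increase.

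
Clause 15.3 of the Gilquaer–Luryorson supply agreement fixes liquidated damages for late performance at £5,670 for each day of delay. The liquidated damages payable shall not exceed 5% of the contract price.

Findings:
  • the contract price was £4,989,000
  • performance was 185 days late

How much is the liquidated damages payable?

Per-day damages: 185 × £5,670 = £1,048,950
Cap: 5% of £4,989,000 = £249,450
Cap at £249,450: £1,048,950 exceeds the cap → £249,450

Liquidated damages: £249,450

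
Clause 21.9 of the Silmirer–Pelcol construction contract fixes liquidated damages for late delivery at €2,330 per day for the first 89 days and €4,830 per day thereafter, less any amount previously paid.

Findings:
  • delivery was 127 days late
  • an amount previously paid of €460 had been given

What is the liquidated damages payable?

€390,450

First 89 days: 89 × €2,330 = €207,370
Remaining days: (127 − 89) × €4,830 = €183,540
Accrued per-day damages: €207,370 + €183,540 = €390,910
Less amount previously paid: €390,910 − €460 = €390,450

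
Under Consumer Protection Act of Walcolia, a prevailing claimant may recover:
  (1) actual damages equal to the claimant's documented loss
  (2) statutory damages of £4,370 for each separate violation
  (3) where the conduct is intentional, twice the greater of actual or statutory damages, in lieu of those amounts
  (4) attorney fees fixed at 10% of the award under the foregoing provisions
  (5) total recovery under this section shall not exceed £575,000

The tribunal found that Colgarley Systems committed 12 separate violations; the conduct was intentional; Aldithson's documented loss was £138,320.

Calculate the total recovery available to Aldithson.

Statutory damages: 12 × £4,370 = £52,440
Greater of actual damages (£138,320) or statutory damages (£52,440): £138,320
Doubled: 2 × £138,320 = £276,640
Attorney fees: 10% of £276,640 = £27,664
Total before cap: £276,640 + £27,664 = £304,304
Cap at £575,000: £304,304 is within the cap, no reduction.

£304,304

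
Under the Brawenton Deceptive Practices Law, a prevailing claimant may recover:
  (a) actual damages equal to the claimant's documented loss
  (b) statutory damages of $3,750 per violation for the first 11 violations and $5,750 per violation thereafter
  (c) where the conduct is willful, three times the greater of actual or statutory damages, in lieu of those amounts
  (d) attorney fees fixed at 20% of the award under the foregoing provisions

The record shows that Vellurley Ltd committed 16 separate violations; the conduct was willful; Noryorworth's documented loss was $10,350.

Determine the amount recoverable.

Total recovery: $252,000

First 11 violations: 11 × $3,750 = $41,250
Remaining violations: (16 − 11) × $5,750 = $28,750
Statutory damages: $41,250 + $28,750 = $70,000
Greater of actual damages ($10,350) or statutory damages ($70,000): $70,000
Trebled: 3 × $70,000 = $210,000
Attorney fees: 20% of $210,000 = $42,000
Total recovery: $210,000 + $42,000 = $252,000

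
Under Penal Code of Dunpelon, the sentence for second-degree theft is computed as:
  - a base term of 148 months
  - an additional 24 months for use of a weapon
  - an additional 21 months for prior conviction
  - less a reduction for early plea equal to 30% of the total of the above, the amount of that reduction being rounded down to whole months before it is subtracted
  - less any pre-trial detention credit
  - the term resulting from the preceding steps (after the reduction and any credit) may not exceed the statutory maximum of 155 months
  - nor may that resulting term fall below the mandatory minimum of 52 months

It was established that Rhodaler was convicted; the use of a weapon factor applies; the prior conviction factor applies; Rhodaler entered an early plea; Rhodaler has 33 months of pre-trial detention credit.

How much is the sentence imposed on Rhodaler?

103 months

Use of a weapon enhancement: +24 months
Prior conviction enhancement: +21 months
Adjusted term: 148 months + 24 months + 21 months = 193 months
Early plea reduction: 30% of 193 months = 57 months (rounded down)
After reduction: 193 − 57 = 136 months
Less pre-trial detention credit: 136 months − 33 months = 103 months
Cap at 155 months: 103 months is within the cap, no reduction.
Minimum 52 months: 103 months meets the minimum, no increase.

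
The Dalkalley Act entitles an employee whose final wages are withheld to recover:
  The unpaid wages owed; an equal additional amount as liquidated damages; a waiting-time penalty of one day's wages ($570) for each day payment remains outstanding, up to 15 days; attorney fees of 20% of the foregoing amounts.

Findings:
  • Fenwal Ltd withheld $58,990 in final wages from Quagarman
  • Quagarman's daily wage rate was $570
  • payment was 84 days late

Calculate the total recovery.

Liquidated damages (equal amount): $58,990
Penalty days: min(84, 15) = 15
Waiting-time penalty: 15 × $570 = $8,550
Subtotal: $58,990 + $58,990 + $8,550 = $126,530
Attorney fees: 20% of $126,530 = $25,306
Total award: $126,530 + $25,306 = $151,836

$151,836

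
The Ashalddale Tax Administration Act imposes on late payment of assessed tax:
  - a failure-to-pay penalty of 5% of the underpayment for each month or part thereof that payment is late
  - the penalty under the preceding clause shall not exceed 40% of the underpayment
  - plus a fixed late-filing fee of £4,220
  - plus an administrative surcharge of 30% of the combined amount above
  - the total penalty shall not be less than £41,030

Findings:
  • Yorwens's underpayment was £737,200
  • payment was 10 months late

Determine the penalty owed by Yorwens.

Accrued rate: 5% × 10 = 50%, capped at 40% → 40%
Failure-to-pay penalty: 40% of £737,200 = £294,880
Penalty before surcharge: £294,880 + £4,220 = £299,100
Administrative surcharge: 30% of £299,100 = £89,730
Total penalty: £299,100 + £89,730 = £388,830
Minimum £41,030: £388,830 meets the minimum, no increase.

£388,830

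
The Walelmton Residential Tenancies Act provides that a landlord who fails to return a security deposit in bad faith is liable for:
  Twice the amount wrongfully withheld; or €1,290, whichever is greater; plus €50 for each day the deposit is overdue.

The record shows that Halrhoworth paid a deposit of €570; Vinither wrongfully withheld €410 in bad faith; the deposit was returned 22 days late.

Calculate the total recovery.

Doubled: 2 × €410 = €820
Minimum €1,290: €820 is below the minimum → €1,290
Late-return penalty: 22 × €50 = €1,100
Damages plus late penalty: €1,290 + €1,100 = €2,390

€2,390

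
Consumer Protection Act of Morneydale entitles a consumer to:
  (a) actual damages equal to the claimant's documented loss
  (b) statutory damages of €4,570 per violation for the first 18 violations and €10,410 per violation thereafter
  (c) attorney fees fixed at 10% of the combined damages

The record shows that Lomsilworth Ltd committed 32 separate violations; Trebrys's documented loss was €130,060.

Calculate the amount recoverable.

First 18 violations: 18 × €4,570 = €82,260
Remaining violations: (32 − 18) × €10,410 = €145,740
Statutory damages: €82,260 + €145,740 = €228,000
Combined damages: €130,060 + €228,000 = €358,060
Attorney fees: 10% of €358,060 = €35,806
Total recovery: €358,060 + €35,806 = €393,866

€393,866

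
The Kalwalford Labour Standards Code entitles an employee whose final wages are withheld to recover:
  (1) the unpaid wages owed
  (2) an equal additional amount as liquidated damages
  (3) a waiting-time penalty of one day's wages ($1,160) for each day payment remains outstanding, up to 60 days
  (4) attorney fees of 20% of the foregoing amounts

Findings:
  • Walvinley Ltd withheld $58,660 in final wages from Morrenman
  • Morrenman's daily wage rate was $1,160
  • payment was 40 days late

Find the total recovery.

$196,464

Liquidated damages (equal amount): $58,660
Penalty days: min(40, 60) = 40
Waiting-time penalty: 40 × $1,160 = $46,400
Subtotal: $58,660 + $58,660 + $46,400 = $163,720
Attorney fees: 20% of $163,720 = $32,744
Total award: $163,720 + $32,744 = $196,464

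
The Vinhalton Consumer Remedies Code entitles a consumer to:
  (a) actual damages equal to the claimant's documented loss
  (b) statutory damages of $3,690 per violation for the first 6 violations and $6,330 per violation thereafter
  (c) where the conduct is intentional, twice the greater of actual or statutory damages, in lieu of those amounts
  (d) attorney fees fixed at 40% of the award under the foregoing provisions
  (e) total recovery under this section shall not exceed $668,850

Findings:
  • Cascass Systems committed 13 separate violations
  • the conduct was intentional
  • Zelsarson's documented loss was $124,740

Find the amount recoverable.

$349,272

First 6 violations: 6 × $3,690 = $22,140
Remaining violations: (13 − 6) × $6,330 = $44,310
Statutory damages: $22,140 + $44,310 = $66,450
Greater of actual damages ($124,740) or statutory damages ($66,450): $124,740
Doubled: 2 × $124,740 = $249,480
Attorney fees: 40% of $249,480 = $99,792
Total before cap: $249,480 + $99,792 = $349,272
Cap at $668,850: $349,272 is within the cap, no reduction.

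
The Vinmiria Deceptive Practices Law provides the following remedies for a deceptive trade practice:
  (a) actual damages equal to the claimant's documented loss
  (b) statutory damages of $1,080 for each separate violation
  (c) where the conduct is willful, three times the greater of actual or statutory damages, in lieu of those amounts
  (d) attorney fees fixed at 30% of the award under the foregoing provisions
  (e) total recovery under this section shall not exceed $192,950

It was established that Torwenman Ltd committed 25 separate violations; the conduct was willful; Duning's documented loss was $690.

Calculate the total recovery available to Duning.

$105,300

Statutory damages: 25 × $1,080 = $27,000
Greater of actual damages ($690) or statutory damages ($27,000): $27,000
Trebled: 3 × $27,000 = $81,000
Attorney fees: 30% of $81,000 = $24,300
Total before cap: $81,000 + $24,300 = $105,300
Cap at $192,950: $105,300 is within the cap, no reduction.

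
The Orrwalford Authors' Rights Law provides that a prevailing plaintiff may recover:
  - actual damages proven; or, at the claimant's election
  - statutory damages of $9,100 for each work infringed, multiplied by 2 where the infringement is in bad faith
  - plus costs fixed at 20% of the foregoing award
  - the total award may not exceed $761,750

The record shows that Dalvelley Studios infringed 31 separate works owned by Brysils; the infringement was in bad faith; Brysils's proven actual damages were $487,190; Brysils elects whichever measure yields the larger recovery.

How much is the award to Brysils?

$677,040

Statutory damages: 31 × $9,100 = $282,100
Doubled: 2 × $282,100 = $564,200
Greater of actual damages ($487,190) or enhanced statutory damages ($564,200): $564,200
Costs: 20% of $564,200 = $112,840
Award plus costs: $564,200 + $112,840 = $677,040
Cap at $761,750: $677,040 is within the cap, no reduction.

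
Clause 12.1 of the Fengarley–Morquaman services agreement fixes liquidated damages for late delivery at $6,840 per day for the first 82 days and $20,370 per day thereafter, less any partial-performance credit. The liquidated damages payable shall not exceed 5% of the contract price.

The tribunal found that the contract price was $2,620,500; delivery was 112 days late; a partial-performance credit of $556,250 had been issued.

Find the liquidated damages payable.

First 82 days: 82 × $6,840 = $560,880
Remaining days: (112 − 82) × $20,370 = $611,100
Accrued per-day damages: $560,880 + $611,100 = $1,171,980
Less partial-performance credit: $1,171,980 − $556,250 = $615,730
Cap: 5% of $2,620,500 = $131,025
Cap at $131,025: $615,730 exceeds the cap → $131,025

$131,025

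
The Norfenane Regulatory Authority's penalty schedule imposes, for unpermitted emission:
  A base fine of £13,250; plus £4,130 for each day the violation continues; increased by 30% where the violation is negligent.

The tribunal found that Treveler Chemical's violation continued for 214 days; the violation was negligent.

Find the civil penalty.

Per-day component: 214 × £4,130 = £883,820
Base plus per-day: £13,250 + £883,820 = £897,070
Enhancement: 30% of £897,070 = £269,121
Enhanced fine: £897,070 + £269,121 = £1,166,191

Civil penalty: £1,166,191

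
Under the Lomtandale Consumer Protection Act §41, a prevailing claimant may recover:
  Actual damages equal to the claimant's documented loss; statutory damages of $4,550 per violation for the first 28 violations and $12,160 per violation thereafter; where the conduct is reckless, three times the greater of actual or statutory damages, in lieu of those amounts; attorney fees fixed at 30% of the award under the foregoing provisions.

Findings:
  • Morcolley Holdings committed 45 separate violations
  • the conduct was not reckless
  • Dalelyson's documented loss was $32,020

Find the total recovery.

First 28 violations: 28 × $4,550 = $127,400
Remaining violations: (45 − 28) × $12,160 = $206,720
Statutory damages: $127,400 + $206,720 = $334,120
Conduct not reckless: the in-lieu enhancement does not apply.
Actual plus statutory damages: $32,020 + $334,120 = $366,140
Attorney fees: 30% of $366,140 = $109,842
Total recovery: $366,140 + $109,842 = $475,982

$475,982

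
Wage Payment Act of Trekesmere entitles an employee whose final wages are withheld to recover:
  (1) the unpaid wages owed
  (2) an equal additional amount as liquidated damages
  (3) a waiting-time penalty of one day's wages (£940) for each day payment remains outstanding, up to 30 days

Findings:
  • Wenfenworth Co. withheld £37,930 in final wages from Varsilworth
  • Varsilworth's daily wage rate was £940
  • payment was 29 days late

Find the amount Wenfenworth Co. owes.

Liquidated damages (equal amount): £37,930
Penalty days: min(29, 30) = 29
Waiting-time penalty: 29 × £940 = £27,260
Total award: £37,930 + £37,930 + £27,260 = £103,120

£103,120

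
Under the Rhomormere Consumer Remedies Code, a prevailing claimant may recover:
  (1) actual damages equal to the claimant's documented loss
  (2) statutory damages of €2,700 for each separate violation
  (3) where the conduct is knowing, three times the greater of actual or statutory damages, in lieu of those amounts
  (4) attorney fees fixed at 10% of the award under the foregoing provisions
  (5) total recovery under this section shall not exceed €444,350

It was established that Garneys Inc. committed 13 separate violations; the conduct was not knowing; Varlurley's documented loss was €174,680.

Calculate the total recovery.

Statutory damages: 13 × €2,700 = €35,100
Conduct not knowing: the in-lieu enhancement does not apply.
Actual plus statutory damages: €174,680 + €35,100 = €209,780
Attorney fees: 10% of €209,780 = €20,978
Total before cap: €209,780 + €20,978 = €230,758
Cap at €444,350: €230,758 is within the cap, no reduction.

€230,758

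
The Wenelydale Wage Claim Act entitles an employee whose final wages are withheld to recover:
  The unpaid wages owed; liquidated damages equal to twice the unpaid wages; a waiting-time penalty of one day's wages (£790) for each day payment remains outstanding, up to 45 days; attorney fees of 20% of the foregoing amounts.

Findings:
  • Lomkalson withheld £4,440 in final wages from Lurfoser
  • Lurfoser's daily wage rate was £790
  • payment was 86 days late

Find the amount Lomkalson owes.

£58,644

Doubled: 2 × £4,440 = £8,880
Penalty days: min(86, 45) = 45
Waiting-time penalty: 45 × £790 = £35,550
Subtotal: £4,440 + £8,880 + £35,550 = £48,870
Attorney fees: 20% of £48,870 = £9,774
Total award: £48,870 + £9,774 = £58,644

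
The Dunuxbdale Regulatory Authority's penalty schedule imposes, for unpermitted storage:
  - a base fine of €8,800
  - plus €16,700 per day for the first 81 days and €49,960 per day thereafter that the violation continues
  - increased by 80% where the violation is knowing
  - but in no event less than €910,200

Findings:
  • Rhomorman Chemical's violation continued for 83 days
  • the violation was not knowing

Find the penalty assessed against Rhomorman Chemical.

€1,461,420

First 81 days: 81 × €16,700 = €1,352,700
Remaining days: (83 − 81) × €49,960 = €99,920
Per-day component: €1,352,700 + €99,920 = €1,452,620
Base plus per-day: €8,800 + €1,452,620 = €1,461,420
The violation was not knowing: no 80% increase.
Minimum €910,200: €1,461,420 meets the minimum, no increase.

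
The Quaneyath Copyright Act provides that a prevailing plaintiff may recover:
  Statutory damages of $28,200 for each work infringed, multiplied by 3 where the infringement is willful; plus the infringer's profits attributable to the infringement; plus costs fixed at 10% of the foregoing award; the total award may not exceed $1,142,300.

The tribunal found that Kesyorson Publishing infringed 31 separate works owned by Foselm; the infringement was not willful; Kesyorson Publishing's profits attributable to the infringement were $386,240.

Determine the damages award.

Statutory damages: 31 × $28,200 = $874,200
Infringement not willful: no ×3 enhancement.
Combined award: $874,200 + $386,240 = $1,260,440
Costs: 10% of $1,260,440 = $126,044
Award plus costs: $1,260,440 + $126,044 = $1,386,484
Cap at $1,142,300: $1,386,484 exceeds the cap → $1,142,300

$1,142,300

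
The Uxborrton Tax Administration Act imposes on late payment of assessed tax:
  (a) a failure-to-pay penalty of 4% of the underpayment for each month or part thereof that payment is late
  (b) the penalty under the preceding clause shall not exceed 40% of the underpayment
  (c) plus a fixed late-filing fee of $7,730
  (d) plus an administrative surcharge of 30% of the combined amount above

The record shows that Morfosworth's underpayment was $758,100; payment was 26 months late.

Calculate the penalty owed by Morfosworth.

Accrued rate: 4% × 26 = 104%, capped at 40% → 40%
Failure-to-pay penalty: 40% of $758,100 = $303,240
Penalty before surcharge: $303,240 + $7,730 = $310,970
Administrative surcharge: 30% of $310,970 = $93,291
Total penalty: $310,970 + $93,291 = $404,261

$404,261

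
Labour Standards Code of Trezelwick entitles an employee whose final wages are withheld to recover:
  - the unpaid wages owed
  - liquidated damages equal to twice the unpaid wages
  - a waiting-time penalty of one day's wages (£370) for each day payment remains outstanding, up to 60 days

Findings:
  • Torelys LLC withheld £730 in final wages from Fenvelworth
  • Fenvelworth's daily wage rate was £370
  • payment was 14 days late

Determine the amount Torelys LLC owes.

£7,370

Doubled: 2 × £730 = £1,460
Penalty days: min(14, 60) = 14
Waiting-time penalty: 14 × £370 = £5,180
Total award: £730 + £1,460 + £5,180 = £7,370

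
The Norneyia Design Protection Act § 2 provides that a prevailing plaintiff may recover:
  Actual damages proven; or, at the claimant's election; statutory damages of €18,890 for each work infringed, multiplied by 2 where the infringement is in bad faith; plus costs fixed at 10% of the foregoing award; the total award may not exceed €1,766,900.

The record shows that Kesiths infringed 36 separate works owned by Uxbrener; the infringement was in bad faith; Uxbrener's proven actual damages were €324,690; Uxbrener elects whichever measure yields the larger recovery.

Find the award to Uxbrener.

€1,496,088

Statutory damages: 36 × €18,890 = €680,040
Doubled: 2 × €680,040 = €1,360,080
Greater of actual damages (€324,690) or enhanced statutory damages (€1,360,080): €1,360,080
Costs: 10% of €1,360,080 = €136,008
Award plus costs: €1,360,080 + €136,008 = €1,496,088
Cap at €1,766,900: €1,496,088 is within the cap, no reduction.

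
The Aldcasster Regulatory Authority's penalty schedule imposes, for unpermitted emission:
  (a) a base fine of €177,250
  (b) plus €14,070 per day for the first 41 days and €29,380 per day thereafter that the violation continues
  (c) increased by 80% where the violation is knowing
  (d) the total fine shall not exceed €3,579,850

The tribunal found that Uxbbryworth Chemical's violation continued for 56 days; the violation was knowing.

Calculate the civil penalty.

First 41 days: 41 × €14,070 = €576,870
Remaining days: (56 − 41) × €29,380 = €440,700
Per-day component: €576,870 + €440,700 = €1,017,570
Base plus per-day: €177,250 + €1,017,570 = €1,194,820
Enhancement: 80% of €1,194,820 = €955,856
Enhanced fine: €1,194,820 + €955,856 = €2,150,676
Cap at €3,579,850: €2,150,676 is within the cap, no reduction.

€2,150,676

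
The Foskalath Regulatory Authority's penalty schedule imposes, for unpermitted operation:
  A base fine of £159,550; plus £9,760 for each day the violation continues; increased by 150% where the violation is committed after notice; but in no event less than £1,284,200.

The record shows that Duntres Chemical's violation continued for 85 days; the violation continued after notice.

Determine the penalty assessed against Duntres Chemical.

£2,472,875

Per-day component: 85 × £9,760 = £829,600
Base plus per-day: £159,550 + £829,600 = £989,150
Enhancement: 150% of £989,150 = £1,483,725
Enhanced fine: £989,150 + £1,483,725 = £2,472,875
Minimum £1,284,200: £2,472,875 meets the minimum, no increase.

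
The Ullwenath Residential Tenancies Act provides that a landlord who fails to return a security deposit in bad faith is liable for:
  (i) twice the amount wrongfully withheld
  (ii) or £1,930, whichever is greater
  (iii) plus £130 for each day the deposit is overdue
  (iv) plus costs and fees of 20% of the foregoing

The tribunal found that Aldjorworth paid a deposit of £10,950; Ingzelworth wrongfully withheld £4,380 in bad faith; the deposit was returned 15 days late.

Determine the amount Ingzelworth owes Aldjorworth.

£12,852

Doubled: 2 × £4,380 = £8,760
Minimum £1,930: £8,760 meets the minimum, no increase.
Late-return penalty: 15 × £130 = £1,950
Damages plus late penalty: £8,760 + £1,950 = £10,710
Costs and fees: 20% of £10,710 = £2,142
Total recovery: £10,710 + £2,142 = £12,852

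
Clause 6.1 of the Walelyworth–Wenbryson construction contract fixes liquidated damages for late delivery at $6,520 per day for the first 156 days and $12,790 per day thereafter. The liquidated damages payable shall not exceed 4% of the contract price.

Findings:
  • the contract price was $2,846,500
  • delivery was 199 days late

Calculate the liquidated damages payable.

$113,860

First 156 days: 156 × $6,520 = $1,017,120
Remaining days: (199 − 156) × $12,790 = $549,970
Accrued per-day damages: $1,017,120 + $549,970 = $1,567,090
Cap: 4% of $2,846,500 = $113,860
Cap at $113,860: $1,567,090 exceeds the cap → $113,860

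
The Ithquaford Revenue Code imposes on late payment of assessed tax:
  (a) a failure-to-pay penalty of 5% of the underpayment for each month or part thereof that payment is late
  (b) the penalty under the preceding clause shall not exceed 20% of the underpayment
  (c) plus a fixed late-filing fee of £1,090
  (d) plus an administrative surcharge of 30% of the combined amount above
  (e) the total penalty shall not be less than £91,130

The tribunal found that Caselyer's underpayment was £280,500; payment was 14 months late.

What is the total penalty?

Accrued rate: 5% × 14 = 70%, capped at 20% → 20%
Failure-to-pay penalty: 20% of £280,500 = £56,100
Penalty before surcharge: £56,100 + £1,090 = £57,190
Administrative surcharge: 30% of £57,190 = £17,157
Total penalty: £57,190 + £17,157 = £74,347
Minimum £91,130: £74,347 is below the minimum → £91,130

£91,130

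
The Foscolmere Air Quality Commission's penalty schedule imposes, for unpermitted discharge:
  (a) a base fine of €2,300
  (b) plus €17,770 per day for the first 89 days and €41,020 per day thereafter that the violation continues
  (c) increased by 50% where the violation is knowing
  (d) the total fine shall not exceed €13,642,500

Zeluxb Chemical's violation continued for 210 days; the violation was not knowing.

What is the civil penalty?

First 89 days: 89 × €17,770 = €1,581,530
Remaining days: (210 − 89) × €41,020 = €4,963,420
Per-day component: €1,581,530 + €4,963,420 = €6,544,950
Base plus per-day: €2,300 + €6,544,950 = €6,547,250
The violation was not knowing: no 50% increase.
Cap at €13,642,500: €6,547,250 is within the cap, no reduction.

€6,547,250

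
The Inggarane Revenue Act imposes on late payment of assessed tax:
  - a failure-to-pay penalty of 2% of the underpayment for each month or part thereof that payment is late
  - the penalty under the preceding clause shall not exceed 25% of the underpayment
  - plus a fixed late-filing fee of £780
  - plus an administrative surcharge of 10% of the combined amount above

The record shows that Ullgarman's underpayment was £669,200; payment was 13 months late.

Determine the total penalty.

Accrued rate: 2% × 13 = 26%, capped at 25% → 25%
Failure-to-pay penalty: 25% of £669,200 = £167,300
Penalty before surcharge: £167,300 + £780 = £168,080
Administrative surcharge: 10% of £168,080 = £16,808
Total penalty: £168,080 + £16,808 = £184,888

Penalty: £184,888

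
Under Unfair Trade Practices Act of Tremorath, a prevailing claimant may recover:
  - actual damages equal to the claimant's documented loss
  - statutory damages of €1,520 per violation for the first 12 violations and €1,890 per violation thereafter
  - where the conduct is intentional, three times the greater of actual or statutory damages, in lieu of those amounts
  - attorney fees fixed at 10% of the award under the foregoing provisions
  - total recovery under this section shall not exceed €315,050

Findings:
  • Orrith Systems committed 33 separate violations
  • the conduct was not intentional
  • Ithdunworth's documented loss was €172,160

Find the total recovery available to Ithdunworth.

First 12 violations: 12 × €1,520 = €18,240
Remaining violations: (33 − 12) × €1,890 = €39,690
Statutory damages: €18,240 + €39,690 = €57,930
Conduct not intentional: the in-lieu enhancement does not apply.
Actual plus statutory damages: €172,160 + €57,930 = €230,090
Attorney fees: 10% of €230,090 = €23,009
Total before cap: €230,090 + €23,009 = €253,099
Cap at €315,050: €253,099 is within the cap, no reduction.

Total recovery: €253,099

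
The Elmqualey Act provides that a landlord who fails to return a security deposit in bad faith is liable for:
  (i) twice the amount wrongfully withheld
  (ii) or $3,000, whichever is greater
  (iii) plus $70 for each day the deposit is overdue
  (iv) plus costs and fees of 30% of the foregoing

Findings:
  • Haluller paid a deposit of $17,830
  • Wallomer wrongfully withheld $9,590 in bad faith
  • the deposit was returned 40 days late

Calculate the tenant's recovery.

Doubled: 2 × $9,590 = $19,180
Minimum $3,000: $19,180 meets the minimum, no increase.
Late-return penalty: 40 × $70 = $2,800
Damages plus late penalty: $19,180 + $2,800 = $21,980
Costs and fees: 30% of $21,980 = $6,594
Total recovery: $21,980 + $6,594 = $28,574

Recovery: $28,574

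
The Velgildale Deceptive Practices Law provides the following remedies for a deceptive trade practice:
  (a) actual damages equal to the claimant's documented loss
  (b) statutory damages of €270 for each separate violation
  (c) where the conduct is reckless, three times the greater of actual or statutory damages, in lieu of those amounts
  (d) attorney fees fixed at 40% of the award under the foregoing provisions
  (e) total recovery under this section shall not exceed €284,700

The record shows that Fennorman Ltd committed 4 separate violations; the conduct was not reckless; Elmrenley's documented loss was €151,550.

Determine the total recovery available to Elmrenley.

Statutory damages: 4 × €270 = €1,080
Conduct not reckless: the in-lieu enhancement does not apply.
Actual plus statutory damages: €151,550 + €1,080 = €152,630
Attorney fees: 40% of €152,630 = €61,052
Total before cap: €152,630 + €61,052 = €213,682
Cap at €284,700: €213,682 is within the cap, no reduction.

€213,682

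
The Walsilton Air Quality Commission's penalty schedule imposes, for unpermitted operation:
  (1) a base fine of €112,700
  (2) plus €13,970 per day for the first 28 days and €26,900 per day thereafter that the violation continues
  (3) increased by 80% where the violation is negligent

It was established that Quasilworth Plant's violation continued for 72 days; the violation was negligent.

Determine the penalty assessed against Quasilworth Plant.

€3,037,428

First 28 days: 28 × €13,970 = €391,160
Remaining days: (72 − 28) × €26,900 = €1,183,600
Per-day component: €391,160 + €1,183,600 = €1,574,760
Base plus per-day: €112,700 + €1,574,760 = €1,687,460
Enhancement: 80% of €1,687,460 = €1,349,968
Enhanced fine: €1,687,460 + €1,349,968 = €3,037,428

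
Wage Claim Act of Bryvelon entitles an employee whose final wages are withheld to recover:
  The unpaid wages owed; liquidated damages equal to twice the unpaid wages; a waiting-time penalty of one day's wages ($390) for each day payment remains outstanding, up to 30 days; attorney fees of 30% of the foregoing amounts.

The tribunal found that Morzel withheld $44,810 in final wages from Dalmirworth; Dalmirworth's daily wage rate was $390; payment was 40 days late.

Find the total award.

Doubled: 2 × $44,810 = $89,620
Penalty days: min(40, 30) = 30
Waiting-time penalty: 30 × $390 = $11,700
Subtotal: $44,810 + $89,620 + $11,700 = $146,130
Attorney fees: 30% of $146,130 = $43,839
Total award: $146,130 + $43,839 = $189,969

$189,969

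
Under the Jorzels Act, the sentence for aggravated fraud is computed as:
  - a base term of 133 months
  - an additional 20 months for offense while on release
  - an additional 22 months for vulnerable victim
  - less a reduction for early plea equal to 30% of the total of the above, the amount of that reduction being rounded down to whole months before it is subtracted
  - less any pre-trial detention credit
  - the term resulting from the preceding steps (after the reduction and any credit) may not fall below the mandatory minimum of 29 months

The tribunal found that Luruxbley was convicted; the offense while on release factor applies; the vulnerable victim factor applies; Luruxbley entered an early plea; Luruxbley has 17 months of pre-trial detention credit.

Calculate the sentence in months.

Offense while on release enhancement: +20 months
Vulnerable victim enhancement: +22 months
Adjusted term: 133 months + 20 months + 22 months = 175 months
Early plea reduction: 30% of 175 months = 52 months (rounded down)
After reduction: 175 − 52 = 123 months
Less pre-trial detention credit: 123 months − 17 months = 106 months
Minimum 29 months: 106 months meets the minimum, no increase.

106 months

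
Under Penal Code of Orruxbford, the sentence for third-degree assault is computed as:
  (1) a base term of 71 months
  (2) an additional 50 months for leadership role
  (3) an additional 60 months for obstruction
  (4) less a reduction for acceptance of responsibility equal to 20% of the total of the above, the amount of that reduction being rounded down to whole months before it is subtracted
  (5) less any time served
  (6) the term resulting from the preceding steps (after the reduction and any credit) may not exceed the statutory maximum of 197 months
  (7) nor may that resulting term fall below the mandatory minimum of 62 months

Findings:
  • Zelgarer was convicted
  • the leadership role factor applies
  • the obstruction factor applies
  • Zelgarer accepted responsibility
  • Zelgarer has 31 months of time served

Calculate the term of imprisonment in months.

Sentence: 114 months

Leadership role enhancement: +50 months
Obstruction enhancement: +60 months
Adjusted term: 71 months + 50 months + 60 months = 181 months
Acceptance of responsibility reduction: 20% of 181 months = 36 months (rounded down)
After reduction: 181 − 36 = 145 months
Less time served: 145 months − 31 months = 114 months
Cap at 197 months: 114 months is within the cap, no reduction.
Minimum 62 months: 114 months meets the minimum, no increase.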